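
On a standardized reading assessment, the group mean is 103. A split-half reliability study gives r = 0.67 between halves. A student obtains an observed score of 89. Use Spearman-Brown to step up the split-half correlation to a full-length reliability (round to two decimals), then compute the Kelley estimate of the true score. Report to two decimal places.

Spearman-Brown: ρ = 2r/(1 + r) = 2(0.67)/(1 + 0.67) = 1.340/1.67 = 0.8024 → 0.80
Kelley's formula gives T̂ = 0.80·89 + 0.20·103 = 71.20 + 20.60 = 91.800.

91.80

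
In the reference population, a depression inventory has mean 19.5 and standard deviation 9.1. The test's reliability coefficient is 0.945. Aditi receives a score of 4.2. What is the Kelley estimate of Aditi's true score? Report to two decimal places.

Weight the observed score by reliability and the mean by (1 − reliability): T̂ = 0.945·4.2 + 0.055·19.5 = 3.9690 + 1.0725 = 5.042.

5.04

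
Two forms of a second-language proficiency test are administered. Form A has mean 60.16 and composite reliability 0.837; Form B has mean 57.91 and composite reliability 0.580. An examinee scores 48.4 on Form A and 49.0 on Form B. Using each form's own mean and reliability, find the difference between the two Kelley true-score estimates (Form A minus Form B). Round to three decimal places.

T̂_A = 0.837(48.4) + 0.163(60.16) = 50.31688
T̂_B = 0.580(49.0) + 0.420(57.91) = 52.74220
T̂_A − T̂_B = -2.42532

-2.425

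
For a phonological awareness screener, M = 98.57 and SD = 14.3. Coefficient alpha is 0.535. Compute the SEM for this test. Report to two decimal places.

SEM = SD · √(1 − ρ) = 14.3 × √0.465 = 14.3 × 0.6819 = 9.751

9.75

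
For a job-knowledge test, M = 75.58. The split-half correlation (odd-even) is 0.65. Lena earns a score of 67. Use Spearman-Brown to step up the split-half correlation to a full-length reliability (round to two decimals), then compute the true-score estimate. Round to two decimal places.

Spearman-Brown: ρ = 2r/(1 + r) = 2(0.65)/(1 + 0.65) = 1.300/1.65 = 0.7879 → 0.79
T̂ = 0.79(67) + 0.21(75.58) = 52.93 + 15.8718 = 68.802 → 68.80

68.80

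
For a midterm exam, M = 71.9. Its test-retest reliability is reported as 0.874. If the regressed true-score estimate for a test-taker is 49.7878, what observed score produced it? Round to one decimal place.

46.6

T̂ = ρX + (1 − ρ)μ  ⇒  X = (T̂ − (1 − ρ)μ) / ρ
X = (49.7878 − 0.126 × 71.9) / 0.874 = (49.7878 − 9.0594) / 0.874 = 40.7284 / 0.874 = 46.600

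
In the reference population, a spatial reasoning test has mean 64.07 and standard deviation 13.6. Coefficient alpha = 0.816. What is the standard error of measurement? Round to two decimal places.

5.83

SEM = SD · √(1 − ρ) = 13.6 × √0.184 = 13.6 × 0.4290 = 5.834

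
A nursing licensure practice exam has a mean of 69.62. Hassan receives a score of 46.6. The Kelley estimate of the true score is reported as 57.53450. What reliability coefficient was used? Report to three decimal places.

T̂ = ρX + (1 − ρ)μ  ⇒  T̂ − μ = ρ(X − μ)
ρ = (T̂ − μ)/(X − μ) = (57.53450 − 69.62) / (46.6 − 69.62) = -12.08550 / -23.02 = 0.52500

0.525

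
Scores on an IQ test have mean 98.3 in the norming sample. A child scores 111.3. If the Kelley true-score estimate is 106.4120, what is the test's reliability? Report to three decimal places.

0.624

T̂ = ρX + (1 − ρ)μ  ⇒  T̂ − μ = ρ(X − μ)
ρ = (T̂ − μ)/(X − μ) = (106.4120 − 98.3) / (111.3 − 98.3) = 8.1120 / 13.0 = 0.62400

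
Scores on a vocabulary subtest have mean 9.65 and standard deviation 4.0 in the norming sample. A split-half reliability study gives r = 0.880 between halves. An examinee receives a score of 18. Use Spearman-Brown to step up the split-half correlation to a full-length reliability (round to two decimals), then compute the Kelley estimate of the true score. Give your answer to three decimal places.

17.499

Spearman-Brown: ρ = 2r/(1 + r) = 2(0.880)/(1 + 0.880) = 1.7600/1.880 = 0.9362 → 0.94
T̂ = ρX + (1 − ρ)μ
  = 0.94 × 18 + 0.06 × 9.65
  = 16.92 + 0.5790
  = 17.4990
  ≈ 17.499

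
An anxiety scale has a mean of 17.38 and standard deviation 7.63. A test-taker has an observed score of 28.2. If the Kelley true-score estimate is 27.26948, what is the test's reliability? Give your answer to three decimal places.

0.914

T̂ = ρX + (1 − ρ)μ  ⇒  T̂ − μ = ρ(X − μ)
ρ = (T̂ − μ)/(X − μ) = (27.26948 − 17.38) / (28.2 − 17.38) = 9.88948 / 10.82 = 0.91400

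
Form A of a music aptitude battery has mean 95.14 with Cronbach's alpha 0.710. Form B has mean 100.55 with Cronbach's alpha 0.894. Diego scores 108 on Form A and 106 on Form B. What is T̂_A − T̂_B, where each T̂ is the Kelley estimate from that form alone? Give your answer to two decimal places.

-1.15

T̂_A = 0.710(108) + 0.290(95.14) = 104.2706
T̂_B = 0.894(106) + 0.106(100.55) = 105.4223
T̂_A − T̂_B = -1.1517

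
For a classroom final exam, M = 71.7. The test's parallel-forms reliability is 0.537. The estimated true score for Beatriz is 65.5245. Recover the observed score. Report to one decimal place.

60.2

T̂ = ρX + (1 − ρ)μ  ⇒  X = (T̂ − (1 − ρ)μ) / ρ
X = (65.5245 − 0.463 × 71.7) / 0.537 = (65.5245 − 33.1971) / 0.537 = 32.3274 / 0.537 = 60.200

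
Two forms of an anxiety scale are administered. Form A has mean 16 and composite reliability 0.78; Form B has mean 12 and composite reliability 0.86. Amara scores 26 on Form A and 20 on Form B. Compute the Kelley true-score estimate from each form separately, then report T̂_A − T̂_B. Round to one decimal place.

T̂_A = 0.78(26) + 0.22(16) = 23.800
T̂_B = 0.86(20) + 0.14(12) = 18.880
T̂_A − T̂_B = 4.920

4.9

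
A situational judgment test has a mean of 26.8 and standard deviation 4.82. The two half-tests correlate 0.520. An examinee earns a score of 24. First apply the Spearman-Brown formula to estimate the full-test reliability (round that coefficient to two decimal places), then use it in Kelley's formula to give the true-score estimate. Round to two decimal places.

Spearman-Brown: ρ = 2r/(1 + r) = 2(0.520)/(1 + 0.520) = 1.0400/1.520 = 0.6842 → 0.68
Weight the observed score by reliability and the mean by (1 − reliability): T̂ = 0.68·24 + 0.32·26.8 = 16.32 + 8.576 = 24.896.

24.90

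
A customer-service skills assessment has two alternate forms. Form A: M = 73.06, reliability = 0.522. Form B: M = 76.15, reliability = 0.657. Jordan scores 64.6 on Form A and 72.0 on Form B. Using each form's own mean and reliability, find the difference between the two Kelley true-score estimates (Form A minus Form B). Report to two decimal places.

T̂_A = 0.522(64.6) + 0.478(73.06) = 68.6439
T̂_B = 0.657(72.0) + 0.343(76.15) = 73.4235
T̂_A − T̂_B = -4.7796

-4.78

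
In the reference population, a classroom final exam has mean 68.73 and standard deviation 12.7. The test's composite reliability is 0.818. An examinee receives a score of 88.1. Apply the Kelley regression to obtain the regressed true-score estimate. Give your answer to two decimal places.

84.57

T̂ = 0.818(88.1) + 0.182(68.73) = 72.0658 + 12.50886 = 84.575 → 84.57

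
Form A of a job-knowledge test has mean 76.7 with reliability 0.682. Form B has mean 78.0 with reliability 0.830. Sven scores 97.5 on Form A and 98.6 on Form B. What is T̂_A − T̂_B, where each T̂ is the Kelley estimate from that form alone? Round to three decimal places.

-4.212

T̂_A = 0.682(97.5) + 0.318(76.7) = 90.88560
T̂_B = 0.830(98.6) + 0.170(78.0) = 95.09800
T̂_A − T̂_B = -4.21240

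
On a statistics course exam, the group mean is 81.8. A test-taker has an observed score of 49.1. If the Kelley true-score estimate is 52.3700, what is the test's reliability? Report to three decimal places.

T̂ = ρX + (1 − ρ)μ  ⇒  T̂ − μ = ρ(X − μ)
ρ = (T̂ − μ)/(X − μ) = (52.3700 − 81.8) / (49.1 − 81.8) = -29.4300 / -32.7 = 0.90000

0.900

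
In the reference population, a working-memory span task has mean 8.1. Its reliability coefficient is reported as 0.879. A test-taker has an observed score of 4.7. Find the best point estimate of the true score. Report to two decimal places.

5.11

T̂ = ρX + (1 − ρ)μ
  = 0.879 × 4.7 + 0.121 × 8.1
  = 4.1313 + 0.9801
  = 5.111
  ≈ 5.11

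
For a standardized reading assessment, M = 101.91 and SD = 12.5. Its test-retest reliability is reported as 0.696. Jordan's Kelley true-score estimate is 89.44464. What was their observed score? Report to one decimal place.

T̂ = ρX + (1 − ρ)μ  ⇒  X = (T̂ − (1 − ρ)μ) / ρ
X = (89.44464 − 0.304 × 101.91) / 0.696 = (89.44464 − 30.98064) / 0.696 = 58.46400 / 0.696 = 84.000

84.0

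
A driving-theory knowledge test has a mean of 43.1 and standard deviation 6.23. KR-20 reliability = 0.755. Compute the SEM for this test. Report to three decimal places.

SEM = SD · √(1 − ρ) = 6.23 × √0.245 = 6.23 × 0.4950 = 3.0837

3.084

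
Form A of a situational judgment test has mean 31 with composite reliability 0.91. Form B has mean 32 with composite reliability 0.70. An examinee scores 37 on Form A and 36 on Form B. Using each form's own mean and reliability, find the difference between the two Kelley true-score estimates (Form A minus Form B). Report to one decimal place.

T̂_A = 0.91(37) + 0.09(31) = 36.460
T̂_B = 0.70(36) + 0.30(32) = 34.800
T̂_A − T̂_B = 1.660

1.7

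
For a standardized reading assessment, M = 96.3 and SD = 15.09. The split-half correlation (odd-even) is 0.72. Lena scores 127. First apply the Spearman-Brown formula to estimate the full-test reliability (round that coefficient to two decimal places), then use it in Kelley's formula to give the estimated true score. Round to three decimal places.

122.088

Spearman-Brown: ρ = 2r/(1 + r) = 2(0.72)/(1 + 0.72) = 1.440/1.72 = 0.8372 → 0.84
T̂ = ρX + (1 − ρ)μ
  = 0.84 × 127 + 0.16 × 96.3
  = 106.68 + 15.408
  = 122.0880
  ≈ 122.088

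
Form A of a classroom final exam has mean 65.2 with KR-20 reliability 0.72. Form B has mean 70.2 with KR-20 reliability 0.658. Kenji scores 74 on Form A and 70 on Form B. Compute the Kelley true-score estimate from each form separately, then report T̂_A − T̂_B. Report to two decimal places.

T̂_A = 0.72(74) + 0.28(65.2) = 71.5360
T̂_B = 0.658(70) + 0.342(70.2) = 70.0684
T̂_A − T̂_B = 1.4676

1.47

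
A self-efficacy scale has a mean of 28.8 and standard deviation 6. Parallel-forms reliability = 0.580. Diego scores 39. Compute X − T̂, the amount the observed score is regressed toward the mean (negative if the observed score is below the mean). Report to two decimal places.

4.28

T̂ = ρX + (1 − ρ)μ
  = 0.580 × 39 + 0.420 × 28.8
  = 22.620 + 12.0960
  = 34.7160
  ≈ 34.716
X − T̂ = 39 − 34.716 = 4.284 → 4.28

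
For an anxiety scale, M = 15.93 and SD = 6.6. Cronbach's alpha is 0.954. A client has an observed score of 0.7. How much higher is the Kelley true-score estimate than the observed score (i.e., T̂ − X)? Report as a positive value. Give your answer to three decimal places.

0.701

T̂ = ρX + (1 − ρ)μ
  = 0.954 × 0.7 + 0.046 × 15.93
  = 0.6678 + 0.73278
  = 1.40058
  ≈ 1.4006
T̂ − X = 1.4006 − 0.7 = 0.7006 → 0.701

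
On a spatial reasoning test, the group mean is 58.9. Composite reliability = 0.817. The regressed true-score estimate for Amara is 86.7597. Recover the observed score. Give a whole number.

T̂ = ρX + (1 − ρ)μ  ⇒  X = (T̂ − (1 − ρ)μ) / ρ
X = (86.7597 − 0.183 × 58.9) / 0.817 = (86.7597 − 10.7787) / 0.817 = 75.9810 / 0.817 = 93.00

93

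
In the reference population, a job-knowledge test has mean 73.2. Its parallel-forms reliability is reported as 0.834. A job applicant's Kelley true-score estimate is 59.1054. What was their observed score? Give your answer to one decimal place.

56.3

T̂ = ρX + (1 − ρ)μ  ⇒  X = (T̂ − (1 − ρ)μ) / ρ
X = (59.1054 − 0.166 × 73.2) / 0.834 = (59.1054 − 12.1512) / 0.834 = 46.9542 / 0.834 = 56.300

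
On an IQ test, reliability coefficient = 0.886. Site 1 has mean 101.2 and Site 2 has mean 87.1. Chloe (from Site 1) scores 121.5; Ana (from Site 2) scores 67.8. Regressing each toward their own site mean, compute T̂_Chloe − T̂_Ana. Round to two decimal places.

T̂_Chloe = 0.886(121.5) + 0.114(101.2) = 119.1858
T̂_Ana = 0.886(67.8) + 0.114(87.1) = 70.0002
Difference = 119.1858 − 70.0002 = 49.1856

49.19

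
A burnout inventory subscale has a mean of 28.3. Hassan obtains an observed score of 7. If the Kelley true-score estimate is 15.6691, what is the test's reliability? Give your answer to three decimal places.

T̂ = ρX + (1 − ρ)μ  ⇒  T̂ − μ = ρ(X − μ)
ρ = (T̂ − μ)/(X − μ) = (15.6691 − 28.3) / (7 − 28.3) = -12.6309 / -21.3 = 0.59300

0.593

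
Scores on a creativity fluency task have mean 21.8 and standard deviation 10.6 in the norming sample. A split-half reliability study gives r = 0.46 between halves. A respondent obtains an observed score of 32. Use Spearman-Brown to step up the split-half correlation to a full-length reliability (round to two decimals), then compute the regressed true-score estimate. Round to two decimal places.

Spearman-Brown: ρ = 2r/(1 + r) = 2(0.46)/(1 + 0.46) = 0.920/1.46 = 0.6301 → 0.63
Weight the observed score by reliability and the mean by (1 − reliability): T̂ = 0.63·32 + 0.37·21.8 = 20.16 + 8.066 = 28.226.

28.23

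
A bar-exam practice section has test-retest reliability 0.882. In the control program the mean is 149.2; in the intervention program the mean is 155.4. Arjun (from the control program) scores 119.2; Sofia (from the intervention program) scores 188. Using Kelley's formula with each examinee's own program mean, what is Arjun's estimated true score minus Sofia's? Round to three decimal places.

-61.413

T̂_Arjun = 0.882(119.2) + 0.118(149.2) = 122.74000
T̂_Sofia = 0.882(188) + 0.118(155.4) = 184.15320
Difference = 122.74000 − 184.15320 = -61.41320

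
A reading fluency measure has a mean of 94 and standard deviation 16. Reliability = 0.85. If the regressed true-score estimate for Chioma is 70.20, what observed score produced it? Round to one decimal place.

T̂ = ρX + (1 − ρ)μ  ⇒  X = (T̂ − (1 − ρ)μ) / ρ
X = (70.20 − 0.15 × 94) / 0.85 = (70.20 − 14.10) / 0.85 = 56.10 / 0.85 = 66.000

66.0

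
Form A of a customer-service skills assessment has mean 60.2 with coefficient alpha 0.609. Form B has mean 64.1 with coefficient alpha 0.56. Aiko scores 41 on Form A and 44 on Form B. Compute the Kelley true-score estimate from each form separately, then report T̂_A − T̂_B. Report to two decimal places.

T̂_A = 0.609(41) + 0.391(60.2) = 48.5072
T̂_B = 0.56(44) + 0.44(64.1) = 52.8440
T̂_A − T̂_B = -4.3368

-4.34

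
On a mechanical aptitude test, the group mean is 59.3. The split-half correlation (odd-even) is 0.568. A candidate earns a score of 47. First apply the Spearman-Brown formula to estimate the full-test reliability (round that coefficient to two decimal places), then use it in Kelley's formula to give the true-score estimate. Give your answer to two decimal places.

50.44

Spearman-Brown: ρ = 2r/(1 + r) = 2(0.568)/(1 + 0.568) = 1.1360/1.568 = 0.7245 → 0.72
T̂ = 0.72(47) + 0.28(59.3) = 33.84 + 16.604 = 50.444 → 50.44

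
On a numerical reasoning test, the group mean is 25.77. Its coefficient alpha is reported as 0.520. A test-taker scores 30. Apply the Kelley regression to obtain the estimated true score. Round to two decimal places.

27.97

T̂ = ρX + (1 − ρ)μ
  = 0.520 × 30 + 0.480 × 25.77
  = 15.600 + 12.36960
  = 27.970
  ≈ 27.97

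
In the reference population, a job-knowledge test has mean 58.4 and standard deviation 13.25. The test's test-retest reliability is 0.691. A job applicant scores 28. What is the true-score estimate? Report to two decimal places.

Kelley's formula gives T̂ = 0.691·28 + 0.309·58.4 = 19.348 + 18.0456 = 37.394.

37.39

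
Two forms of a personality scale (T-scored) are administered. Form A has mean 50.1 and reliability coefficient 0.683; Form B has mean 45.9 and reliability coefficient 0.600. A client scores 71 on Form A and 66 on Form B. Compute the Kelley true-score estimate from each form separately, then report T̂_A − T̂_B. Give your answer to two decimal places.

6.41

T̂_A = 0.683(71) + 0.317(50.1) = 64.3747
T̂_B = 0.600(66) + 0.400(45.9) = 57.9600
T̂_A − T̂_B = 6.4147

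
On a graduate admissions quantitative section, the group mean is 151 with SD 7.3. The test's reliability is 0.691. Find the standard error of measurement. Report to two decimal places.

SEM = SD · √(1 − ρ) = 7.3 × √0.309 = 7.3 × 0.5559 = 4.058

4.06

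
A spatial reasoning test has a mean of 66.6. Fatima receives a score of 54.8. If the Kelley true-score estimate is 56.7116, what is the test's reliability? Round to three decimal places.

0.838

T̂ = ρX + (1 − ρ)μ  ⇒  T̂ − μ = ρ(X − μ)
ρ = (T̂ − μ)/(X − μ) = (56.7116 − 66.6) / (54.8 − 66.6) = -9.8884 / -11.8 = 0.83800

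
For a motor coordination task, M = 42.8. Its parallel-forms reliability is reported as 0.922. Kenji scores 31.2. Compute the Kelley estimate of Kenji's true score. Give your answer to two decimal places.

T̂ = 0.922(31.2) + 0.078(42.8) = 28.7664 + 3.3384 = 32.105 → 32.10

32.10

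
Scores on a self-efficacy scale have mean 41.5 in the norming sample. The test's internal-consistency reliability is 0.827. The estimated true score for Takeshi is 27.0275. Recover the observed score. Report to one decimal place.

24.0

T̂ = ρX + (1 − ρ)μ  ⇒  X = (T̂ − (1 − ρ)μ) / ρ
X = (27.0275 − 0.173 × 41.5) / 0.827 = (27.0275 − 7.1795) / 0.827 = 19.8480 / 0.827 = 24.000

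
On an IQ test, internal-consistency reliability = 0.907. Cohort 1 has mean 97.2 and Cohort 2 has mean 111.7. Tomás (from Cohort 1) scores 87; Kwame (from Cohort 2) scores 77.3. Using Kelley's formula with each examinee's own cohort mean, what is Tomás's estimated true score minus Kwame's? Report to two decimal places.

7.45

T̂_Tomás = 0.907(87) + 0.093(97.2) = 87.9486
T̂_Kwame = 0.907(77.3) + 0.093(111.7) = 80.4992
Difference = 87.9486 − 80.4992 = 7.4494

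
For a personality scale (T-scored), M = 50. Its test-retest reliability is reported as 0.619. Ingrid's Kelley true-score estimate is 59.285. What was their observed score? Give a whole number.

65

T̂ = ρX + (1 − ρ)μ  ⇒  X = (T̂ − (1 − ρ)μ) / ρ
X = (59.285 − 0.381 × 50) / 0.619 = (59.285 − 19.050) / 0.619 = 40.235 / 0.619 = 65.00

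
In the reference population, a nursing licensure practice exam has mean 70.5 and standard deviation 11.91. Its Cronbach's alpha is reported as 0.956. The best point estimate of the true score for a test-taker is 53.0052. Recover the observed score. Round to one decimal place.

52.2

T̂ = ρX + (1 − ρ)μ  ⇒  X = (T̂ − (1 − ρ)μ) / ρ
X = (53.0052 − 0.044 × 70.5) / 0.956 = (53.0052 − 3.1020) / 0.956 = 49.9032 / 0.956 = 52.200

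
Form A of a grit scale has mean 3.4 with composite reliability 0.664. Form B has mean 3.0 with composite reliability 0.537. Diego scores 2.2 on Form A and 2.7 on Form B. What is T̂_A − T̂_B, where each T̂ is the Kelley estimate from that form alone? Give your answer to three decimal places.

-0.236

T̂_A = 0.664(2.2) + 0.336(3.4) = 2.60320
T̂_B = 0.537(2.7) + 0.463(3.0) = 2.83890
T̂_A − T̂_B = -0.23570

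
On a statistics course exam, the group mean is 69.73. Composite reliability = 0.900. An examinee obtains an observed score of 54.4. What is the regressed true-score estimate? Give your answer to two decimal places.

T̂ = 0.900(54.4) + 0.100(69.73) = 48.9600 + 6.97300 = 55.933 → 55.93

55.93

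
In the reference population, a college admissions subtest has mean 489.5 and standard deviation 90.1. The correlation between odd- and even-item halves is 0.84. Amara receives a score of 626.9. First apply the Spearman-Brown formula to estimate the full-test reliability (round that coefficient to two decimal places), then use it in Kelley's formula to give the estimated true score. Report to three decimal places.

Spearman-Brown: ρ = 2r/(1 + r) = 2(0.84)/(1 + 0.84) = 1.680/1.84 = 0.9130 → 0.91
Kelley's formula gives T̂ = 0.91·626.9 + 0.09·489.5 = 570.479 + 44.055 = 614.5340.

614.534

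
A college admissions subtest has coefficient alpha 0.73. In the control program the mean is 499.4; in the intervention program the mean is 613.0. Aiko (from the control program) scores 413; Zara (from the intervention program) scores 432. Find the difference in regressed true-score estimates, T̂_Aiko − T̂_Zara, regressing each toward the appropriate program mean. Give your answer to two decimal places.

T̂_Aiko = 0.73(413) + 0.27(499.4) = 436.3280
T̂_Zara = 0.73(432) + 0.27(613.0) = 480.8700
Difference = 436.3280 − 480.8700 = -44.5420

-44.54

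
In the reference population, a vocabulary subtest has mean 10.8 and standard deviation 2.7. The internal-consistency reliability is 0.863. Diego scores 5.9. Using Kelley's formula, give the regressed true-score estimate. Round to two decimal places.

T̂ = ρX + (1 − ρ)μ
  = 0.863 × 5.9 + 0.137 × 10.8
  = 5.0917 + 1.4796
  = 6.571
  ≈ 6.57

6.57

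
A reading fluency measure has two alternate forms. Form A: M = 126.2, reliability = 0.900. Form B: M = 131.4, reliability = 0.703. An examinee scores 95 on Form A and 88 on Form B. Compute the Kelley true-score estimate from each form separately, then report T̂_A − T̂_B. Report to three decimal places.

T̂_A = 0.900(95) + 0.100(126.2) = 98.12000
T̂_B = 0.703(88) + 0.297(131.4) = 100.88980
T̂_A − T̂_B = -2.76980

-2.770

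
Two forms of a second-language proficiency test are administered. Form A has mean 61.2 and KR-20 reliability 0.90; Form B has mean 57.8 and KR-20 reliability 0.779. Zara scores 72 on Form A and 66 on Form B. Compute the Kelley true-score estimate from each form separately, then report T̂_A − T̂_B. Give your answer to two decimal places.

6.73

T̂_A = 0.90(72) + 0.10(61.2) = 70.9200
T̂_B = 0.779(66) + 0.221(57.8) = 64.1878
T̂_A − T̂_B = 6.7322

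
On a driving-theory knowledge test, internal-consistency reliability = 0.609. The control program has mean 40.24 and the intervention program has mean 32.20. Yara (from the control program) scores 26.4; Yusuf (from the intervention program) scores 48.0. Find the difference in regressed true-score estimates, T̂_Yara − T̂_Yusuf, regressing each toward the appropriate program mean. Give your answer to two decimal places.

-10.01

T̂_Yara = 0.609(26.4) + 0.391(40.24) = 31.8114
T̂_Yusuf = 0.609(48.0) + 0.391(32.20) = 41.8222
Difference = 31.8114 − 41.8222 = -10.0108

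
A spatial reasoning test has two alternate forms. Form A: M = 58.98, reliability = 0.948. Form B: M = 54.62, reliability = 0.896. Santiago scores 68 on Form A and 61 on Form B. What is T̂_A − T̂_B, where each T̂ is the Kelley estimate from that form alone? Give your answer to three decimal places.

7.194

T̂_A = 0.948(68) + 0.052(58.98) = 67.53096
T̂_B = 0.896(61) + 0.104(54.62) = 60.33648
T̂_A − T̂_B = 7.19448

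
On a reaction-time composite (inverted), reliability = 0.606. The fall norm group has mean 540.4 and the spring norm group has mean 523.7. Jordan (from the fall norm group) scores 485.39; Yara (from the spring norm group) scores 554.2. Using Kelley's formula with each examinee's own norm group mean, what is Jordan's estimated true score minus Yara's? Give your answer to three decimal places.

-35.119

T̂_Jordan = 0.606(485.39) + 0.394(540.4) = 507.06394
T̂_Yara = 0.606(554.2) + 0.394(523.7) = 542.18300
Difference = 507.06394 − 542.18300 = -35.11906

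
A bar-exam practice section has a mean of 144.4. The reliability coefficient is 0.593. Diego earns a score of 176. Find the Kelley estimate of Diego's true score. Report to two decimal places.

163.14

T̂ = ρX + (1 − ρ)μ
  = 0.593 × 176 + 0.407 × 144.4
  = 104.368 + 58.7708
  = 163.139
  ≈ 163.14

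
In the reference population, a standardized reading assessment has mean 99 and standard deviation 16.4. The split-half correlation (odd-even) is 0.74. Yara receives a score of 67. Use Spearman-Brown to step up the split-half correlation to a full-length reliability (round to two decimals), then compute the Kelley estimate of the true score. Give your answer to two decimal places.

71.80

Spearman-Brown: ρ = 2r/(1 + r) = 2(0.74)/(1 + 0.74) = 1.480/1.74 = 0.8506 → 0.85
Weight the observed score by reliability and the mean by (1 − reliability): T̂ = 0.85·67 + 0.15·99 = 56.95 + 14.85 = 71.800.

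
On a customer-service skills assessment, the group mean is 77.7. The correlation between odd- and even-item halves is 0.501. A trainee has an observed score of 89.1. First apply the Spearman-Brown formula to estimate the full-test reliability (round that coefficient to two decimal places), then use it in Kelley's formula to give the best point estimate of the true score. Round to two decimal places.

Spearman-Brown: ρ = 2r/(1 + r) = 2(0.501)/(1 + 0.501) = 1.0020/1.501 = 0.6676 → 0.67
T̂ = 0.67(89.1) + 0.33(77.7) = 59.697 + 25.641 = 85.338 → 85.34

85.34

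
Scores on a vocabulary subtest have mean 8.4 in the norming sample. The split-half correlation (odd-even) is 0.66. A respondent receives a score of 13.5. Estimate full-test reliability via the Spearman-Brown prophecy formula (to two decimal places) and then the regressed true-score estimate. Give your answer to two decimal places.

12.48

Spearman-Brown: ρ = 2r/(1 + r) = 2(0.66)/(1 + 0.66) = 1.320/1.66 = 0.7952 → 0.80
T̂ = 0.80(13.5) + 0.20(8.4) = 10.800 + 1.680 = 12.480 → 12.48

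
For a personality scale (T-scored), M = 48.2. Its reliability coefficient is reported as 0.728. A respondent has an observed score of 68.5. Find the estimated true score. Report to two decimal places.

T̂ = 0.728(68.5) + 0.272(48.2) = 49.8680 + 13.1104 = 62.978 → 62.98

62.98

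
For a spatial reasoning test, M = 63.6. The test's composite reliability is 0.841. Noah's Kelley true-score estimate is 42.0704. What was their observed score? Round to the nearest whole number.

T̂ = ρX + (1 − ρ)μ  ⇒  X = (T̂ − (1 − ρ)μ) / ρ
X = (42.0704 − 0.159 × 63.6) / 0.841 = (42.0704 − 10.1124) / 0.841 = 31.9580 / 0.841 = 38.00

38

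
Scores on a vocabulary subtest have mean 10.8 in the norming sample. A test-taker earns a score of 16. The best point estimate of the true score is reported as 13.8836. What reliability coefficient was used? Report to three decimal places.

T̂ = ρX + (1 − ρ)μ  ⇒  T̂ − μ = ρ(X − μ)
ρ = (T̂ − μ)/(X − μ) = (13.8836 − 10.8) / (16 − 10.8) = 3.0836 / 5.2 = 0.59300

0.593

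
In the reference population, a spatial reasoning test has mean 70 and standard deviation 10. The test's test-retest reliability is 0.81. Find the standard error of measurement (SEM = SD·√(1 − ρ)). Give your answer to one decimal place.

4.4

SEM = SD · √(1 − ρ) = 10 × √0.19 = 10 × 0.4359 = 4.359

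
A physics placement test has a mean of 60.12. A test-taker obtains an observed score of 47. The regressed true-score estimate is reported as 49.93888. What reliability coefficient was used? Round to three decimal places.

0.776

T̂ = ρX + (1 − ρ)μ  ⇒  T̂ − μ = ρ(X − μ)
ρ = (T̂ − μ)/(X − μ) = (49.93888 − 60.12) / (47 − 60.12) = -10.18112 / -13.12 = 0.77600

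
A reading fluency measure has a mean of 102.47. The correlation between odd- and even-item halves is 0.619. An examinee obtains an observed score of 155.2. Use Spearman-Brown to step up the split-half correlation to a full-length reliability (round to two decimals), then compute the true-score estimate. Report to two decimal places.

142.54

Spearman-Brown: ρ = 2r/(1 + r) = 2(0.619)/(1 + 0.619) = 1.2380/1.619 = 0.7647 → 0.76
T̂ = ρX + (1 − ρ)μ
  = 0.76 × 155.2 + 0.24 × 102.47
  = 117.952 + 24.5928
  = 142.545
  ≈ 142.54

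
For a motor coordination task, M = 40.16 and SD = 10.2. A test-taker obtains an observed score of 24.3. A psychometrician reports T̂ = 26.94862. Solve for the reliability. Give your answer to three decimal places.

T̂ = ρX + (1 − ρ)μ  ⇒  T̂ − μ = ρ(X − μ)
ρ = (T̂ − μ)/(X − μ) = (26.94862 − 40.16) / (24.3 − 40.16) = -13.21138 / -15.86 = 0.83300

0.833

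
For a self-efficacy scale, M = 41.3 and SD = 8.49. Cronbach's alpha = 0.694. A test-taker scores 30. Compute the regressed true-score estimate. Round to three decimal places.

Regress the observed score toward the mean by the unreliability: T̂ = 0.694·30 + 0.306·41.3 = 20.820 + 12.6378 = 33.4578.

33.458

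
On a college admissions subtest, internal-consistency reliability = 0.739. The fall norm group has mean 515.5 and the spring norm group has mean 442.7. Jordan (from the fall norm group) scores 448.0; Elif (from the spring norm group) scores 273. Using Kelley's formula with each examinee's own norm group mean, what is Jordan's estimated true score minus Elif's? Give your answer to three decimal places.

T̂_Jordan = 0.739(448.0) + 0.261(515.5) = 465.61750
T̂_Elif = 0.739(273) + 0.261(442.7) = 317.29170
Difference = 465.61750 − 317.29170 = 148.32580

148.326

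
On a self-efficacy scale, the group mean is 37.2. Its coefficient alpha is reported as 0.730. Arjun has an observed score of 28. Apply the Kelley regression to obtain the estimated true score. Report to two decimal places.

30.48

T̂ = ρX + (1 − ρ)μ
  = 0.730 × 28 + 0.270 × 37.2
  = 20.440 + 10.0440
  = 30.484
  ≈ 30.48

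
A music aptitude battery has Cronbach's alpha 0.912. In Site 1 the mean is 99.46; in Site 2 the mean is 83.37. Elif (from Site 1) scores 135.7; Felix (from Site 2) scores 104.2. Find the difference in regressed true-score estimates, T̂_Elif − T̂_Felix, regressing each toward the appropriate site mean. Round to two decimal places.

T̂_Elif = 0.912(135.7) + 0.088(99.46) = 132.5109
T̂_Felix = 0.912(104.2) + 0.088(83.37) = 102.3670
Difference = 132.5109 − 102.3670 = 30.1439

30.14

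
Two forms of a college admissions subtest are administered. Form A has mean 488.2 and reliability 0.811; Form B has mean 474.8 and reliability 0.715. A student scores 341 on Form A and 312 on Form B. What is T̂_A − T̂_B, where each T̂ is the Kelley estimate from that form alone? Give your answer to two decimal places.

T̂_A = 0.811(341) + 0.189(488.2) = 368.8208
T̂_B = 0.715(312) + 0.285(474.8) = 358.3980
T̂_A − T̂_B = 10.4228

10.42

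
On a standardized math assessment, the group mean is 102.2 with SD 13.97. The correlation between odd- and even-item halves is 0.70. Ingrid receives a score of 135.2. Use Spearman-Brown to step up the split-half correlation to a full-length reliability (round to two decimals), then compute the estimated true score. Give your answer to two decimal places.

129.26

Spearman-Brown: ρ = 2r/(1 + r) = 2(0.70)/(1 + 0.70) = 1.400/1.70 = 0.8235 → 0.82
T̂ = 0.82(135.2) + 0.18(102.2) = 110.864 + 18.396 = 129.260 → 129.26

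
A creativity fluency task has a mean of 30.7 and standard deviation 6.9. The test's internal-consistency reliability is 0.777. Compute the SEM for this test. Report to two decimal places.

3.26

SEM = SD · √(1 − ρ) = 6.9 × √0.223 = 6.9 × 0.4722 = 3.258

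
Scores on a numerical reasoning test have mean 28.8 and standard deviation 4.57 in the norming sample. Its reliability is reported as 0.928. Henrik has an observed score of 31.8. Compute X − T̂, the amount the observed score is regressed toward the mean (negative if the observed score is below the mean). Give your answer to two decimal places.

0.22

Weight the observed score by reliability and the mean by (1 − reliability): T̂ = 0.928·31.8 + 0.072·28.8 = 29.5104 + 2.0736 = 31.5840.
X − T̂ = 31.8 − 31.584 = 0.216 → 0.22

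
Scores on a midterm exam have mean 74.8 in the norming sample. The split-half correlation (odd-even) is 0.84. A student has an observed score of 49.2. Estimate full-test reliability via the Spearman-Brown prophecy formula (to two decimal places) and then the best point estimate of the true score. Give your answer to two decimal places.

51.50

Spearman-Brown: ρ = 2r/(1 + r) = 2(0.84)/(1 + 0.84) = 1.680/1.84 = 0.9130 → 0.91
T̂ = ρX + (1 − ρ)μ
  = 0.91 × 49.2 + 0.09 × 74.8
  = 44.772 + 6.732
  = 51.504
  ≈ 51.50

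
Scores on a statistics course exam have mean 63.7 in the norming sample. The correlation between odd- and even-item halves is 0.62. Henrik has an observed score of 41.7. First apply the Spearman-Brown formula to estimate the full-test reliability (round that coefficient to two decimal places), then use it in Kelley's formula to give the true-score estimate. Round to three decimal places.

Spearman-Brown: ρ = 2r/(1 + r) = 2(0.62)/(1 + 0.62) = 1.240/1.62 = 0.7654 → 0.77
Kelley's formula gives T̂ = 0.77·41.7 + 0.23·63.7 = 32.109 + 14.651 = 46.7600.

46.760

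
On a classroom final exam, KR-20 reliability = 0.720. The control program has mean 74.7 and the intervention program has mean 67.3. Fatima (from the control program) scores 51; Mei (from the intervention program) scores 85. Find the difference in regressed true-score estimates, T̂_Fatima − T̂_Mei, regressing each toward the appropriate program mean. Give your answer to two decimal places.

-22.41

T̂_Fatima = 0.720(51) + 0.280(74.7) = 57.6360
T̂_Mei = 0.720(85) + 0.280(67.3) = 80.0440
Difference = 57.6360 − 80.0440 = -22.4080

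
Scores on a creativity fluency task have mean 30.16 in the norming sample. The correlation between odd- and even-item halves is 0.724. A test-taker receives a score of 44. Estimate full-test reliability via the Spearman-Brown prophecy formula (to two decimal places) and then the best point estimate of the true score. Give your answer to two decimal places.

41.79

Spearman-Brown: ρ = 2r/(1 + r) = 2(0.724)/(1 + 0.724) = 1.4480/1.724 = 0.8399 → 0.84
Kelley's formula gives T̂ = 0.84·44 + 0.16·30.16 = 36.96 + 4.8256 = 41.786.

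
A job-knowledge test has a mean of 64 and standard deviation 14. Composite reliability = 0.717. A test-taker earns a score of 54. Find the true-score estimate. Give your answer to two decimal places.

56.83

T̂ = ρX + (1 − ρ)μ
  = 0.717 × 54 + 0.283 × 64
  = 38.718 + 18.112
  = 56.830
  ≈ 56.83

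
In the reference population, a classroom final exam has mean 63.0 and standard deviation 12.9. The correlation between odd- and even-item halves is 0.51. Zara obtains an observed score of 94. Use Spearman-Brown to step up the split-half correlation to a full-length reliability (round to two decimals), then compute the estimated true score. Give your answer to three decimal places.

Spearman-Brown: ρ = 2r/(1 + r) = 2(0.51)/(1 + 0.51) = 1.020/1.51 = 0.6755 → 0.68
T̂ = ρX + (1 − ρ)μ
  = 0.68 × 94 + 0.32 × 63.0
  = 63.92 + 20.160
  = 84.0800
  ≈ 84.080

84.080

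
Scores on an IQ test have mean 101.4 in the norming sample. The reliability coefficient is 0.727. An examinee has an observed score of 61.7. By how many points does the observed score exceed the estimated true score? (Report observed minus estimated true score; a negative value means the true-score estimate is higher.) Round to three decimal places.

-10.838

T̂ = 0.727(61.7) + 0.273(101.4) = 44.8559 + 27.6822 = 72.53810 → 72.5381
X − T̂ = 61.7 − 72.5381 = -10.8381 → -10.838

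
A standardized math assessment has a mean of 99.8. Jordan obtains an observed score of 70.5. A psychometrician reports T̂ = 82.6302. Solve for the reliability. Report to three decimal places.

0.586

T̂ = ρX + (1 − ρ)μ  ⇒  T̂ − μ = ρ(X − μ)
ρ = (T̂ − μ)/(X − μ) = (82.6302 − 99.8) / (70.5 − 99.8) = -17.1698 / -29.3 = 0.58600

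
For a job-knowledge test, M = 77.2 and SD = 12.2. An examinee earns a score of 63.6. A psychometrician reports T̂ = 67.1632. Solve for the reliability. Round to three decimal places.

0.738

T̂ = ρX + (1 − ρ)μ  ⇒  T̂ − μ = ρ(X − μ)
ρ = (T̂ − μ)/(X − μ) = (67.1632 − 77.2) / (63.6 − 77.2) = -10.0368 / -13.6 = 0.73800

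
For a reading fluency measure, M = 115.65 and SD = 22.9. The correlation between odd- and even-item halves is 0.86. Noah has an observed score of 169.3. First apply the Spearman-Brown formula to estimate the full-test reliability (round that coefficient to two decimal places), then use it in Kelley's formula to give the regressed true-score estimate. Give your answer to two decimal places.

165.01

Spearman-Brown: ρ = 2r/(1 + r) = 2(0.86)/(1 + 0.86) = 1.720/1.86 = 0.9247 → 0.92
T̂ = 0.92(169.3) + 0.08(115.65) = 155.756 + 9.2520 = 165.008 → 165.01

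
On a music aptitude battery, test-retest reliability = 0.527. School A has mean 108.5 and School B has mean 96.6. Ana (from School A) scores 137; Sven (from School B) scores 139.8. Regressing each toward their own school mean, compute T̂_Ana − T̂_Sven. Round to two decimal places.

4.15

T̂_Ana = 0.527(137) + 0.473(108.5) = 123.5195
T̂_Sven = 0.527(139.8) + 0.473(96.6) = 119.3664
Difference = 123.5195 − 119.3664 = 4.1531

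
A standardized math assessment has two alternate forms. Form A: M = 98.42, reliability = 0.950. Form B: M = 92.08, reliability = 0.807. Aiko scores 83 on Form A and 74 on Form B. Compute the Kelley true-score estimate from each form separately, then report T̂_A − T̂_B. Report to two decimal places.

T̂_A = 0.950(83) + 0.050(98.42) = 83.7710
T̂_B = 0.807(74) + 0.193(92.08) = 77.4894
T̂_A − T̂_B = 6.2816

6.28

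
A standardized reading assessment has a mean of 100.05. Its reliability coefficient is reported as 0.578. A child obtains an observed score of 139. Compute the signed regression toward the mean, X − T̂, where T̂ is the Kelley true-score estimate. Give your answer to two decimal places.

16.44

Kelley's formula gives T̂ = 0.578·139 + 0.422·100.05 = 80.342 + 42.22110 = 122.5631.
X − T̂ = 139 − 122.563 = 16.437 → 16.44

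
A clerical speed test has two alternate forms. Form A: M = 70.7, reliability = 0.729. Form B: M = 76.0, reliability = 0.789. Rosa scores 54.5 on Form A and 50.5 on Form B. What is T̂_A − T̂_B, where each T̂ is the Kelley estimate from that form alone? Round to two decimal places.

3.01

T̂_A = 0.729(54.5) + 0.271(70.7) = 58.8902
T̂_B = 0.789(50.5) + 0.211(76.0) = 55.8805
T̂_A − T̂_B = 3.0097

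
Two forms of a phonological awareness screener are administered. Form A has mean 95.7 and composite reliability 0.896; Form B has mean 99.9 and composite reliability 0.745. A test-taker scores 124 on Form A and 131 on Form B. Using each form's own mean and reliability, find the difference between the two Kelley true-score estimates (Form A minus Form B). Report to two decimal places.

-2.01

T̂_A = 0.896(124) + 0.104(95.7) = 121.0568
T̂_B = 0.745(131) + 0.255(99.9) = 123.0695
T̂_A − T̂_B = -2.0127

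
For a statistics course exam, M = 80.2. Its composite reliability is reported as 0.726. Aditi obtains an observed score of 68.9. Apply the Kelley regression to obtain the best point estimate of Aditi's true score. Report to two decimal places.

T̂ = ρX + (1 − ρ)μ
  = 0.726 × 68.9 + 0.274 × 80.2
  = 50.0214 + 21.9748
  = 71.996
  ≈ 72.00

72.00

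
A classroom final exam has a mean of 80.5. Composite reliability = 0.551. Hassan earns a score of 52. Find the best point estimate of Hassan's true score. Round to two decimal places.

64.80

T̂ = ρX + (1 − ρ)μ
  = 0.551 × 52 + 0.449 × 80.5
  = 28.652 + 36.1445
  = 64.797
  ≈ 64.80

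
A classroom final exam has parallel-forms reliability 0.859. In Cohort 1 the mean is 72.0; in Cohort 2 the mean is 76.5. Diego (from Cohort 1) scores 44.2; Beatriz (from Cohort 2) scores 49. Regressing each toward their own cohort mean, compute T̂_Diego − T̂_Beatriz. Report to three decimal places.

T̂_Diego = 0.859(44.2) + 0.141(72.0) = 48.11980
T̂_Beatriz = 0.859(49) + 0.141(76.5) = 52.87750
Difference = 48.11980 − 52.87750 = -4.75770

-4.758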